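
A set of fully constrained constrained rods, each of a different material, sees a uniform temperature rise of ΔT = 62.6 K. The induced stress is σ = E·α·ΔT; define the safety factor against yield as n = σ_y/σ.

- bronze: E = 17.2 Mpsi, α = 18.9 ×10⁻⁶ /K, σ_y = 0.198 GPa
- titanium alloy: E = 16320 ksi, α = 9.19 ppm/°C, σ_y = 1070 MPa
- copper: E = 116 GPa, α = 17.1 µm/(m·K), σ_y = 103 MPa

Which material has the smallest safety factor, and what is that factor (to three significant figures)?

With everything in SI (GPa, ×10⁻⁶/K, MPa):
  bronze: E = 118.6, α = 18.9, σ_y = 198.0 → σ = 140 MPa, n = 1.41
  titanium alloy: E = 112.5, α = 9.19, σ_y = 1070 → σ = 64.7 MPa, n = 16.5
  copper: E = 116.0, α = 17.1, σ_y = 103.0 → σ = 124 MPa, n = 0.829
Copper has the lowest safety factor, n = 0.829.

copper, n = 0.829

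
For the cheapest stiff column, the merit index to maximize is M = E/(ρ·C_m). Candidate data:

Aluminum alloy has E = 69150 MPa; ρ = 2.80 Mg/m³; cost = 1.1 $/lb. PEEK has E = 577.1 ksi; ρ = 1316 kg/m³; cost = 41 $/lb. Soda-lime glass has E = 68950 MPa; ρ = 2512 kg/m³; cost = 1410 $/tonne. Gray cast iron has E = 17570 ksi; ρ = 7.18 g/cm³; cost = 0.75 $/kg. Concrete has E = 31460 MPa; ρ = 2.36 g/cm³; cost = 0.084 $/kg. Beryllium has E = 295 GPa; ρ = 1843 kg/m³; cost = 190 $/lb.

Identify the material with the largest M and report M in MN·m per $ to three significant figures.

In SI units:
  aluminum alloy: E = 69.15 GPa, ρ = 2800 kg/m³, cost = 2.425 $/kg
  PEEK: E = 3.979 GPa, ρ = 1316 kg/m³, cost = 90.39 $/kg
  soda-lime glass: E = 68.95 GPa, ρ = 2512 kg/m³, cost = 1.410 $/kg
  gray cast iron: E = 121.1 GPa, ρ = 7180 kg/m³, cost = 0.7500 $/kg
  concrete: E = 31.46 GPa, ρ = 2360 kg/m³, cost = 0.08400 $/kg
  beryllium: E = 295.0 GPa, ρ = 1843 kg/m³, cost = 418.9 $/kg
  concrete: M = 159 MN·m per $
  gray cast iron: M = 22.5 MN·m per $
  soda-lime glass: M = 19.5 MN·m per $
  aluminum alloy: M = 10.2 MN·m per $
  beryllium: M = 0.382 MN·m per $
  PEEK: M = 0.0335 MN·m per $
Highest index: concrete.

concrete, M = 159 MN·m per $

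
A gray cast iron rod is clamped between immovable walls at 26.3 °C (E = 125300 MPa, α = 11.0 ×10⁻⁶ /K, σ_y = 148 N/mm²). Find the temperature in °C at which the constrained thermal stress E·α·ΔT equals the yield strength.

E = 125300 MPa = 125.3 GPa.
σ_y = 148 N/mm² = 148.0 MPa.
E·α·ΔT = 148.0 MPa ⇒ ΔT = 148.0 / (125.3×10³ × 11.0×10⁻⁶) = 107.4 K.
T = 26.3 + 107.4 = 133.7 °C.

134 °C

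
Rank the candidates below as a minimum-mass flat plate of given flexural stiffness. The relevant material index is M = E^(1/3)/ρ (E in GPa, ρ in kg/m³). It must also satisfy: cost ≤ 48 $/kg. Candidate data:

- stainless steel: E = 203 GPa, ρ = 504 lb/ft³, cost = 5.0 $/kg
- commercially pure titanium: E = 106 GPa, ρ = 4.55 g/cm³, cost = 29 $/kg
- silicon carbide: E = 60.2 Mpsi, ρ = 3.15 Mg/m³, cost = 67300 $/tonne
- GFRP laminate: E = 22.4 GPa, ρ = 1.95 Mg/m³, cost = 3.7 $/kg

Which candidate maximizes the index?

GFRP laminate

Screen on constraints: cost ≤ 48 $/kg. Survivors: stainless steel, commercially pure titanium, GFRP laminate.
Putting every candidate on a common basis:
  stainless steel: E = 203.0 GPa, ρ = 8073 kg/m³
  commercially pure titanium: E = 106.0 GPa, ρ = 4550 kg/m³
  GFRP laminate: E = 22.40 GPa, ρ = 1950 kg/m³
  GFRP laminate: M = 1.45×10⁻³
  commercially pure titanium: M = 1.04×10⁻³
  stainless steel: M = 0.728×10⁻³
The maximum is for GFRP laminate.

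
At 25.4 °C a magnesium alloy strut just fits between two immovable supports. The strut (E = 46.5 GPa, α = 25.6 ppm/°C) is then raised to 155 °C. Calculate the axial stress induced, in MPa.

ΔT = 129.6 K. Constrained thermal stress σ = E·α·ΔT = 46.50×10³ MPa × 25.6×10⁻⁶ × 129.6 = 154 MPa (compressive).

154 MPa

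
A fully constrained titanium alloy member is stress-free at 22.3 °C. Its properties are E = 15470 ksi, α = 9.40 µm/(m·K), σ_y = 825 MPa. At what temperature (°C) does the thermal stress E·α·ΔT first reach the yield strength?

E = 15470 ksi = 106.7 GPa.
E·α·ΔT = 825.0 MPa ⇒ ΔT = 825.0 / (106.7×10³ × 9.40×10⁻⁶) = 822.8 K.
T = 22.3 + 822.8 = 845.1 °C.

845 °C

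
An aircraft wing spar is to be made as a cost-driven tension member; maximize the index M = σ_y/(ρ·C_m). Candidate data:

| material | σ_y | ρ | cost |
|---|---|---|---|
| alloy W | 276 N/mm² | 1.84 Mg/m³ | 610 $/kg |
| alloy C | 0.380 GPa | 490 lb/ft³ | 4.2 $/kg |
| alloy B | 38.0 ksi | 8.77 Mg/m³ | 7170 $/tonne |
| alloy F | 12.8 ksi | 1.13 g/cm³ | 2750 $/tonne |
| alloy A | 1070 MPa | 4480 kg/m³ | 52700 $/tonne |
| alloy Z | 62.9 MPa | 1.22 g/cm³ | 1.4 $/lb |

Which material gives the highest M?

Normalizing units and computing the index:
  alloy W: σ_y = 276.0 MPa, ρ = 1840 kg/m³, cost = 610.0 $/kg
  alloy C: σ_y = 380.0 MPa, ρ = 7849 kg/m³, cost = 4.200 $/kg
  alloy B: σ_y = 262.0 MPa, ρ = 8770 kg/m³, cost = 7.170 $/kg
  alloy F: σ_y = 88.25 MPa, ρ = 1130 kg/m³, cost = 2.750 $/kg
  alloy A: σ_y = 1070 MPa, ρ = 4480 kg/m³, cost = 52.70 $/kg
  alloy Z: σ_y = 62.90 MPa, ρ = 1220 kg/m³, cost = 3.086 $/kg
  alloy F: M = 28.4 kN·m per $
  alloy Z: M = 16.7 kN·m per $
  alloy C: M = 11.5 kN·m per $
  alloy A: M = 4.53 kN·m per $
  alloy B: M = 4.17 kN·m per $
  alloy W: M = 0.246 kN·m per $
Alloy F has the largest M.

alloy F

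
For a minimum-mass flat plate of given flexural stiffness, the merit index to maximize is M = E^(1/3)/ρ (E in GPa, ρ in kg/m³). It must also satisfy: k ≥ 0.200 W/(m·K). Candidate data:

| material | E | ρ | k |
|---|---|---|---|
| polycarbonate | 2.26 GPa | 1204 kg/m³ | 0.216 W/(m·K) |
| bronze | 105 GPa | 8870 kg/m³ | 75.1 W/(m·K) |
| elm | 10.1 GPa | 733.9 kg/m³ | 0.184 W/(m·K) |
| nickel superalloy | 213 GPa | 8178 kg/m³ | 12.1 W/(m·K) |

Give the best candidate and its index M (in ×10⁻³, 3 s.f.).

polycarbonate, M = 1.09×10⁻³

Screen on constraints: k ≥ 0.200 W/(m·K). Survivors: polycarbonate, bronze, nickel superalloy.
Per-candidate index values:
  polycarbonate: M = 1.09×10⁻³
  nickel superalloy: M = 0.730×10⁻³
  bronze: M = 0.532×10⁻³
The maximum is for polycarbonate.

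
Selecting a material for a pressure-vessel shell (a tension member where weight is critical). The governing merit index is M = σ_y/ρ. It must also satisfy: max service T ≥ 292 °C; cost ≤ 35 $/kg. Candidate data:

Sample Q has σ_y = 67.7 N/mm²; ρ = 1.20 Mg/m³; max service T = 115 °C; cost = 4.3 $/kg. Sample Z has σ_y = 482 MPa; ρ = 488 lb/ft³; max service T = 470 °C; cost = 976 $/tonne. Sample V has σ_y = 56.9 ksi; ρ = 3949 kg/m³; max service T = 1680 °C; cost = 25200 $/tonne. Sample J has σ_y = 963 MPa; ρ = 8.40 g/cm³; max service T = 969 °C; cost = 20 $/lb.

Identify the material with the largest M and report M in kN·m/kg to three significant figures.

sample V, M = 99.3 kN·m/kg

Screen on constraints: max service T ≥ 292 °C; cost ≤ 35 $/kg. Survivors: sample Z, sample V.
Putting every candidate on a common basis:
  sample Z: σ_y = 482.0 MPa, ρ = 7817 kg/m³
  sample V: σ_y = 392.3 MPa, ρ = 3949 kg/m³
  sample V: M = 99.3 kN·m/kg
  sample Z: M = 61.7 kN·m/kg
The maximum is for sample V.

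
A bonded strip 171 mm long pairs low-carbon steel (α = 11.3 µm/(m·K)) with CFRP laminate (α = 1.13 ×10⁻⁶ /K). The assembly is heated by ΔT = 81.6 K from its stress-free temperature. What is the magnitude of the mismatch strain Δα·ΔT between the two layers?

8.30×10⁻⁴

Δα = |11.3 − 1.13|×10⁻⁶/K = 10.2×10⁻⁶/K.
Mismatch strain = Δα·ΔT = 10.2×10⁻⁶ × 81.6 = 8.30×10⁻⁴.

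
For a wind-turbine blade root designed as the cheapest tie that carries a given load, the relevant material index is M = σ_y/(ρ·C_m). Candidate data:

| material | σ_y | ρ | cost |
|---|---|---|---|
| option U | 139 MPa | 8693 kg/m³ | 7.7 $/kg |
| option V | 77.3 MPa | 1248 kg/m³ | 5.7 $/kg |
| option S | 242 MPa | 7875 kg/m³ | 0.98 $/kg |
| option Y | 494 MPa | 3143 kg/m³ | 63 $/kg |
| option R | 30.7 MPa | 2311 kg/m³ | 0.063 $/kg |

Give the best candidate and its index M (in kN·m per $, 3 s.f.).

option R, M = 211 kN·m per $

Computing M directly (units already consistent):
  option R: M = 211 kN·m per $
  option S: M = 31.4 kN·m per $
  option V: M = 10.9 kN·m per $
  option Y: M = 2.49 kN·m per $
  option U: M = 2.08 kN·m per $
The maximum is for option R.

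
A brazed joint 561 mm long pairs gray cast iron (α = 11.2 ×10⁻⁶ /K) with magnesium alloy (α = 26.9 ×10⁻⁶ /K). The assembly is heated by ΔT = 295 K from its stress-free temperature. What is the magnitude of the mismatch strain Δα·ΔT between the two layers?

4.63×10⁻³

Δα = |11.2 − 26.9|×10⁻⁶/K = 15.7×10⁻⁶/K.
Mismatch strain = Δα·ΔT = 15.7×10⁻⁶ × 295.0 = 4.63×10⁻³.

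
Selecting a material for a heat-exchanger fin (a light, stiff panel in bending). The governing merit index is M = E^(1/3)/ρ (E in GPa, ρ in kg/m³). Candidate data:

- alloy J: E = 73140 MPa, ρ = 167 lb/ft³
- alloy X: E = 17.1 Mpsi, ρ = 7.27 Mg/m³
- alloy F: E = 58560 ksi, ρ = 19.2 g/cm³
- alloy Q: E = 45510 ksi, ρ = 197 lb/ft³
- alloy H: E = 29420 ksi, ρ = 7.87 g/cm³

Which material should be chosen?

After converting to SI:
  alloy J: E = 73.14 GPa, ρ = 2675 kg/m³
  alloy X: E = 117.9 GPa, ρ = 7270 kg/m³
  alloy F: E = 403.8 GPa, ρ = 19200 kg/m³
  alloy Q: E = 313.8 GPa, ρ = 3156 kg/m³
  alloy H: E = 202.8 GPa, ρ = 7870 kg/m³
  alloy Q: M = 2.15×10⁻³
  alloy J: M = 1.56×10⁻³
  alloy H: M = 0.747×10⁻³
  alloy X: M = 0.674×10⁻³
  alloy F: M = 0.385×10⁻³
Alloy Q has the largest M.

alloy Q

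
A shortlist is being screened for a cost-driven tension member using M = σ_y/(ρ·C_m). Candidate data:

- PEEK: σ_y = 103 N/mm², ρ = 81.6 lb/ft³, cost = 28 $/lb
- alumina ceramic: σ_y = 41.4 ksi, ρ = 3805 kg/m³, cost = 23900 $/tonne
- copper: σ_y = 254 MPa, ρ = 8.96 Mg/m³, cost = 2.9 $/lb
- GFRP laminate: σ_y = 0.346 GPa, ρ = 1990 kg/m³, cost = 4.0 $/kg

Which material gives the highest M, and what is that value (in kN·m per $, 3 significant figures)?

GFRP laminate, M = 43.5 kN·m per $

In SI units:
  PEEK: σ_y = 103.0 MPa, ρ = 1307 kg/m³, cost = 61.73 $/kg
  alumina ceramic: σ_y = 285.4 MPa, ρ = 3805 kg/m³, cost = 23.90 $/kg
  copper: σ_y = 254.0 MPa, ρ = 8960 kg/m³, cost = 6.393 $/kg
  GFRP laminate: σ_y = 346.0 MPa, ρ = 1990 kg/m³, cost = 4.000 $/kg
  GFRP laminate: M = 43.5 kN·m per $
  copper: M = 4.43 kN·m per $
  alumina ceramic: M = 3.14 kN·m per $
  PEEK: M = 1.28 kN·m per $
Highest index: GFRP laminate.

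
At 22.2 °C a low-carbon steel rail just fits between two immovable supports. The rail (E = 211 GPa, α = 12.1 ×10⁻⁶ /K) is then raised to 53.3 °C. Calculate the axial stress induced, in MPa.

ΔT = 31.10 K. Constrained thermal stress σ = E·α·ΔT = 211.0×10³ MPa × 12.1×10⁻⁶ × 31.10 = 79.4 MPa (compressive).

79.4 MPa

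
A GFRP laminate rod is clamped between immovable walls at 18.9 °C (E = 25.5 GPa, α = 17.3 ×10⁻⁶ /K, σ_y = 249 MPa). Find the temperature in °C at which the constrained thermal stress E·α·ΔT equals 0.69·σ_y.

E·α·ΔT = 171.8 MPa ⇒ ΔT = 171.8 / (25.50×10³ × 17.3×10⁻⁶) = 389.5 K.
T = 18.9 + 389.5 = 408.4 °C.

408 °C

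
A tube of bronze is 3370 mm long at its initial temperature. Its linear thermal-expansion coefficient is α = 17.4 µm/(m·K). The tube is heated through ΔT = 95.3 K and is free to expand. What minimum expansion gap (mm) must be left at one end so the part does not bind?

5.59 mm

ΔL = α·L₀·ΔT = 17.4×10⁻⁶ × 3370 mm × 95.30 K = 5.59 mm.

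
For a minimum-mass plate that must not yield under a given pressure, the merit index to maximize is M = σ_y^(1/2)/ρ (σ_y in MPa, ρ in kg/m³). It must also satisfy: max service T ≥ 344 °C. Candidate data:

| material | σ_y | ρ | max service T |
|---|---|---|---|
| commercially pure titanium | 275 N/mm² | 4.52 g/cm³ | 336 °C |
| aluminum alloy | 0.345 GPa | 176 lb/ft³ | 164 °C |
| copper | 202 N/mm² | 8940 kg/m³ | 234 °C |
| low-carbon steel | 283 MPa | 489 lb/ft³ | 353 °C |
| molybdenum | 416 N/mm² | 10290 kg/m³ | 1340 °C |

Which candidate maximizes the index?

low-carbon steel

Screen on constraints: max service T ≥ 344 °C. Survivors: low-carbon steel, molybdenum.
In SI units:
  low-carbon steel: σ_y = 283.0 MPa, ρ = 7833 kg/m³
  molybdenum: σ_y = 416.0 MPa, ρ = 10290 kg/m³
  low-carbon steel: M = 2.15×10⁻³
  molybdenum: M = 1.98×10⁻³
Highest index: low-carbon steel.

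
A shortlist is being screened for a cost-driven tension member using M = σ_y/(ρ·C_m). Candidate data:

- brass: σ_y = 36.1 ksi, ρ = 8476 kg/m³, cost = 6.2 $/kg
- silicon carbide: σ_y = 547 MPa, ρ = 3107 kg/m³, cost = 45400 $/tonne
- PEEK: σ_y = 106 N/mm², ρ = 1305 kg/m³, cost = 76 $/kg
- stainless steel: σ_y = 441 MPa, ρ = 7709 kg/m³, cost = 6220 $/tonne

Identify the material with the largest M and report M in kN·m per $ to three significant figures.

stainless steel, M = 9.20 kN·m per $

Convert each candidate to consistent units, then evaluate M:
  brass: σ_y = 248.9 MPa, ρ = 8476 kg/m³, cost = 6.200 $/kg
  silicon carbide: σ_y = 547.0 MPa, ρ = 3107 kg/m³, cost = 45.40 $/kg
  PEEK: σ_y = 106.0 MPa, ρ = 1305 kg/m³, cost = 76.00 $/kg
  stainless steel: σ_y = 441.0 MPa, ρ = 7709 kg/m³, cost = 6.220 $/kg
  stainless steel: M = 9.20 kN·m per $
  brass: M = 4.74 kN·m per $
  silicon carbide: M = 3.88 kN·m per $
  PEEK: M = 1.07 kN·m per $
Highest index: stainless steel.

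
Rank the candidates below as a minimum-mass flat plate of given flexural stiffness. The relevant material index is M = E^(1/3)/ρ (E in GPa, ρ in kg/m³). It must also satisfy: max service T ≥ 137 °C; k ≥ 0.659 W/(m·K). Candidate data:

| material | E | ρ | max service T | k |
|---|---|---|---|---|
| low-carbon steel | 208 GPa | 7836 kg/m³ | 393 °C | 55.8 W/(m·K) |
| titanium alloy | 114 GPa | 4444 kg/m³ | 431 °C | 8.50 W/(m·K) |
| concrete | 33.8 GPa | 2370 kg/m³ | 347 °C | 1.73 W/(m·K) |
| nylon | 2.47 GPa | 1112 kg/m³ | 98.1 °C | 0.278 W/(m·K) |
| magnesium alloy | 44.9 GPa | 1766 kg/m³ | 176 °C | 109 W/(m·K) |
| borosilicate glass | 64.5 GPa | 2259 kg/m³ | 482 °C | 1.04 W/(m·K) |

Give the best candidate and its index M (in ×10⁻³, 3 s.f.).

Screen on constraints: max service T ≥ 137 °C; k ≥ 0.659 W/(m·K). Survivors: low-carbon steel, titanium alloy, concrete, magnesium alloy, borosilicate glass.
Per-candidate index values:
  magnesium alloy: M = 2.01×10⁻³
  borosilicate glass: M = 1.78×10⁻³
  concrete: M = 1.36×10⁻³
  titanium alloy: M = 1.09×10⁻³
  low-carbon steel: M = 0.756×10⁻³
Magnesium alloy ranks first.

magnesium alloy, M = 2.01×10⁻³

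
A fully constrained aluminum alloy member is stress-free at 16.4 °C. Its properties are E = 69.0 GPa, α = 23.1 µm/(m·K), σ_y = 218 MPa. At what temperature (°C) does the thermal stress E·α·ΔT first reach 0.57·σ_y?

E·α·ΔT = 124.3 MPa ⇒ ΔT = 124.3 / (69.00×10³ × 23.1×10⁻⁶) = 77.96 K.
T = 16.4 + 77.96 = 94.36 °C.

94.4 °C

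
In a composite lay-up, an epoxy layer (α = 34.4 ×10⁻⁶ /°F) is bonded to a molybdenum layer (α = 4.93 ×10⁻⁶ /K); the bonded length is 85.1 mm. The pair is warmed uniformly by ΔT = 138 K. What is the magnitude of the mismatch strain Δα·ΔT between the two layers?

7.86×10⁻³

epoxy: α = 34.4×10⁻⁶/°F × 9/5 = 61.9×10⁻⁶/K.
Δα = |61.9 − 4.93|×10⁻⁶/K = 57.0×10⁻⁶/K.
Mismatch strain = Δα·ΔT = 57.0×10⁻⁶ × 138.0 = 7.86×10⁻³.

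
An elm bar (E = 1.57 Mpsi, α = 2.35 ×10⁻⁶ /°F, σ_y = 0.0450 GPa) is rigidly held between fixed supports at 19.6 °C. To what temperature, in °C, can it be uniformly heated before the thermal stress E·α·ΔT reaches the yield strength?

E = 1.57 Mpsi = 10.82 GPa.
α = 2.35×10⁻⁶/°F × 9/5 = 4.23×10⁻⁶/K.
σ_y = 0.0450 GPa = 45.00 MPa.
E·α·ΔT = 45.00 MPa ⇒ ΔT = 45.00 / (10.82×10³ × 4.23×10⁻⁶) = 982.8 K.
T = 19.6 + 982.8 = 1002 °C.

1000 °C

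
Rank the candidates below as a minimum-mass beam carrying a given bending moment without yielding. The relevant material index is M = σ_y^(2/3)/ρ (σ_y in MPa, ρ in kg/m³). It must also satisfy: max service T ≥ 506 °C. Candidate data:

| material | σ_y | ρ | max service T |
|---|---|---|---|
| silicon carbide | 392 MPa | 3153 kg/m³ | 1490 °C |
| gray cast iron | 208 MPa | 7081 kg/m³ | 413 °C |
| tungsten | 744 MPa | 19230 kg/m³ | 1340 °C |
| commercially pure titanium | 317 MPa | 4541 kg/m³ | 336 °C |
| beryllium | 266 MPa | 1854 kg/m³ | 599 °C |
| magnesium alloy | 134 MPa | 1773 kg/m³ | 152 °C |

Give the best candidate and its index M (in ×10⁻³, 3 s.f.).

Screen on constraints: max service T ≥ 506 °C. Survivors: silicon carbide, tungsten, beryllium.
Computing M directly (units already consistent):
  beryllium: M = 22.3×10⁻³
  silicon carbide: M = 17.0×10⁻³
  tungsten: M = 4.27×10⁻³
Beryllium has the largest M.

beryllium, M = 22.3×10⁻³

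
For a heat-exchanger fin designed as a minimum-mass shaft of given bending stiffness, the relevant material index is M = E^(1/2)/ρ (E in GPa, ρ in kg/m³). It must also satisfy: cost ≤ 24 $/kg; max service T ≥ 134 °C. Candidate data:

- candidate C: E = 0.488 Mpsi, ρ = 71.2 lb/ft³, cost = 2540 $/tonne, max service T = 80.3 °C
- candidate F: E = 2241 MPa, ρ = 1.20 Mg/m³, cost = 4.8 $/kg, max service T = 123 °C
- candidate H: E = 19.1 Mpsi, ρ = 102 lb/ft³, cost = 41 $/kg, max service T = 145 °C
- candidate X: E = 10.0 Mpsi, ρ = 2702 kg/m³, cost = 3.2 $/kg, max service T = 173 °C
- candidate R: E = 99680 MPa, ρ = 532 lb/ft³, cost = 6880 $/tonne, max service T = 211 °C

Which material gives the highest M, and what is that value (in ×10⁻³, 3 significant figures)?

Screen on constraints: cost ≤ 24 $/kg; max service T ≥ 134 °C. Survivors: candidate X, candidate R.
Putting every candidate on a common basis:
  candidate X: E = 68.95 GPa, ρ = 2702 kg/m³
  candidate R: E = 99.68 GPa, ρ = 8522 kg/m³
  candidate X: M = 3.07×10⁻³
  candidate R: M = 1.17×10⁻³
The maximum is for candidate X.

candidate X, M = 3.07×10⁻³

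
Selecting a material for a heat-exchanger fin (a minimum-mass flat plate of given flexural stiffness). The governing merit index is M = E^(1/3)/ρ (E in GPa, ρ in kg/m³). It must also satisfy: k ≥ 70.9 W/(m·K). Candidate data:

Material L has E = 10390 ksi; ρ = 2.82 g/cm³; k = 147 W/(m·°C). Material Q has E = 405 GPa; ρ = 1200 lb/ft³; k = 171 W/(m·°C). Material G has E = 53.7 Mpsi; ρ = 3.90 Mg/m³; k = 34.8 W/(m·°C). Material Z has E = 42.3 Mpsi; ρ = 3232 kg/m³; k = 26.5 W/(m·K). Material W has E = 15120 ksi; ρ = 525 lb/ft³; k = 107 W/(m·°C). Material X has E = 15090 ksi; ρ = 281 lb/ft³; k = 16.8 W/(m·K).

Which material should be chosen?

Screen on constraints: k ≥ 70.9 W/(m·K). Survivors: material L, material Q, material W.
Putting every candidate on a common basis:
  material L: E = 71.64 GPa, ρ = 2820 kg/m³
  material Q: E = 405.0 GPa, ρ = 19220 kg/m³
  material W: E = 104.2 GPa, ρ = 8410 kg/m³
  material L: M = 1.47×10⁻³
  material W: M = 0.560×10⁻³
  material Q: M = 0.385×10⁻³
Material L ranks first.

material L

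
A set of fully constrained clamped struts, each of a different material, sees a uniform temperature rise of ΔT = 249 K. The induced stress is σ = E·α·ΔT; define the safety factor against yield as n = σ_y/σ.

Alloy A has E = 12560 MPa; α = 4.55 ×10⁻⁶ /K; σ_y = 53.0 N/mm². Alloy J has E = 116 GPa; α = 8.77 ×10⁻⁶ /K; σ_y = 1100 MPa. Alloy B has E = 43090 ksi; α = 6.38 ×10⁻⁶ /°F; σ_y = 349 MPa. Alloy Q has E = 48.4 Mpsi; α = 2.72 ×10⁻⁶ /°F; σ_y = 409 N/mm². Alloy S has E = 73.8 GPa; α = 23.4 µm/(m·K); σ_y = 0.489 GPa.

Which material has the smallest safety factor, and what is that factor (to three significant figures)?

Per material, after unit conversion:
  alloy A: E = 12.56, α = 4.55, σ_y = 53.00 → σ = 14.2 MPa, n = 3.72
  alloy J: E = 116.0, α = 8.77, σ_y = 1100 → σ = 253 MPa, n = 4.34
  alloy B: E = 297.1, α = 11.5, σ_y = 349.0 → σ = 850 MPa, n = 0.411
  alloy Q: E = 333.7, α = 4.90, σ_y = 409.0 → σ = 407 MPa, n = 1.01
  alloy S: E = 73.80, α = 23.4, σ_y = 489.0 → σ = 430 MPa, n = 1.14
Smallest n: alloy B with n = 0.411.

alloy B, n = 0.411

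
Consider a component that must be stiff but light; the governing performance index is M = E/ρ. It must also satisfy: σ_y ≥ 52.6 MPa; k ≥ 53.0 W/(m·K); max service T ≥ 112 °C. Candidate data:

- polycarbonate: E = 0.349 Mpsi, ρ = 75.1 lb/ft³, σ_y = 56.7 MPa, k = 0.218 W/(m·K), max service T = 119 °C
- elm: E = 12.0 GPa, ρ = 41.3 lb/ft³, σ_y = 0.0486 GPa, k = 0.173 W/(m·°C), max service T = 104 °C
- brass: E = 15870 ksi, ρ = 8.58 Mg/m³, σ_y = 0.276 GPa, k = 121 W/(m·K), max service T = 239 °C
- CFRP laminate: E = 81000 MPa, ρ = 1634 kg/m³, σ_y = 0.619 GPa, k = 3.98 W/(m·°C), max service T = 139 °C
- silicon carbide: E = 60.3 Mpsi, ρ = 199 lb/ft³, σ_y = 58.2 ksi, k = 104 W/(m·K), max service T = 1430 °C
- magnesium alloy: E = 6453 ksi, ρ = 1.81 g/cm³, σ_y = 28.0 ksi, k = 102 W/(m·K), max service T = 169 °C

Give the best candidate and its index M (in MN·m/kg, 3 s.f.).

Screen on constraints: σ_y ≥ 52.6 MPa; k ≥ 53.0 W/(m·K); max service T ≥ 112 °C. Survivors: brass, silicon carbide, magnesium alloy.
After converting to SI:
  brass: E = 109.4 GPa, ρ = 8580 kg/m³
  silicon carbide: E = 415.8 GPa, ρ = 3188 kg/m³
  magnesium alloy: E = 44.49 GPa, ρ = 1810 kg/m³
  silicon carbide: M = 130 MN·m/kg
  magnesium alloy: M = 24.6 MN·m/kg
  brass: M = 12.8 MN·m/kg
The maximum is for silicon carbide.

silicon carbide, M = 130 MN·m/kg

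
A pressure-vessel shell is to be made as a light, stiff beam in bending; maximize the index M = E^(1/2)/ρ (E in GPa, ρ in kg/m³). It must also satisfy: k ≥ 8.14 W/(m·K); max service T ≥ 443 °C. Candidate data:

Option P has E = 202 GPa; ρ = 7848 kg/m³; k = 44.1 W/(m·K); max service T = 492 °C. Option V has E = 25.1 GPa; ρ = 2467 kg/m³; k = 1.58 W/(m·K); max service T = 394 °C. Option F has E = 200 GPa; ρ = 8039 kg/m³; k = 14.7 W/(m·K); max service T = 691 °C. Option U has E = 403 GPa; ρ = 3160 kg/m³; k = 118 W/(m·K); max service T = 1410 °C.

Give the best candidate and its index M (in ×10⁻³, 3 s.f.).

Screen on constraints: k ≥ 8.14 W/(m·K); max service T ≥ 443 °C. Survivors: option P, option F, option U.
Evaluate M for each candidate:
  option U: M = 6.35×10⁻³
  option P: M = 1.81×10⁻³
  option F: M = 1.76×10⁻³
Option U has the largest M.

option U, M = 6.35×10⁻³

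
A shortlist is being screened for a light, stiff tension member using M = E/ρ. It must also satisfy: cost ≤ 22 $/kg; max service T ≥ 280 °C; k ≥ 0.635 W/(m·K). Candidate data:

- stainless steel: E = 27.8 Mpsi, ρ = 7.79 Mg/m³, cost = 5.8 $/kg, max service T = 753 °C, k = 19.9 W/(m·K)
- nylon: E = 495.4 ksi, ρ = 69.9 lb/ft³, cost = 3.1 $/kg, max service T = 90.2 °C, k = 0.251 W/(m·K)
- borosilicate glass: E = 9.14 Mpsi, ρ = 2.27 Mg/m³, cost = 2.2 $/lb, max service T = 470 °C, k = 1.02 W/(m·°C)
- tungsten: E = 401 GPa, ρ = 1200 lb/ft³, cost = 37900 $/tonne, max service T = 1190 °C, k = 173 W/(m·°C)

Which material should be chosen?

borosilicate glass

Screen on constraints: cost ≤ 22 $/kg; max service T ≥ 280 °C; k ≥ 0.635 W/(m·K). Survivors: stainless steel, borosilicate glass.
Normalizing units and computing the index:
  stainless steel: E = 191.7 GPa, ρ = 7790 kg/m³
  borosilicate glass: E = 63.02 GPa, ρ = 2270 kg/m³
  borosilicate glass: M = 27.8 MN·m/kg
  stainless steel: M = 24.6 MN·m/kg
Borosilicate glass has the largest M.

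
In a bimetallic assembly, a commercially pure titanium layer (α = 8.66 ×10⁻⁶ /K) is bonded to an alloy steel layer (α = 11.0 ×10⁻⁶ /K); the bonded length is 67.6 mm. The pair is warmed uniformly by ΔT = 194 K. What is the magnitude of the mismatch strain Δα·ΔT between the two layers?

Δα = |8.66 − 11.0|×10⁻⁶/K = 2.34×10⁻⁶/K.
Mismatch strain = Δα·ΔT = 2.34×10⁻⁶ × 194.0 = 4.54×10⁻⁴.

4.54×10⁻⁴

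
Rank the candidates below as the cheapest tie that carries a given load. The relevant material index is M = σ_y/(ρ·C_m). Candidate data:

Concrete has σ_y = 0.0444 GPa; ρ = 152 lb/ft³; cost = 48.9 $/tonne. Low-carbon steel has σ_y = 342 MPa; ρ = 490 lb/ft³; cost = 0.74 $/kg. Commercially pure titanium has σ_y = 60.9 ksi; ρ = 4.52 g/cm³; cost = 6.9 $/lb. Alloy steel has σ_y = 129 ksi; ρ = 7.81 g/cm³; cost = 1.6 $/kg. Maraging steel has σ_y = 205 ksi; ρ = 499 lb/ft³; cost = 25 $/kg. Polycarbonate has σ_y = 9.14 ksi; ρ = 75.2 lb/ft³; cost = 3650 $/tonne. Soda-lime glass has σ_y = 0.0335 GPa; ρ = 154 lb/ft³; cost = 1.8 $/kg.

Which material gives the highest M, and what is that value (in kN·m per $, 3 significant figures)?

concrete, M = 373 kN·m per $

In SI units:
  concrete: σ_y = 44.40 MPa, ρ = 2435 kg/m³, cost = 0.04890 $/kg
  low-carbon steel: σ_y = 342.0 MPa, ρ = 7849 kg/m³, cost = 0.7400 $/kg
  commercially pure titanium: σ_y = 419.9 MPa, ρ = 4520 kg/m³, cost = 15.21 $/kg
  alloy steel: σ_y = 889.4 MPa, ρ = 7810 kg/m³, cost = 1.600 $/kg
  maraging steel: σ_y = 1413 MPa, ρ = 7993 kg/m³, cost = 25.00 $/kg
  polycarbonate: σ_y = 63.02 MPa, ρ = 1205 kg/m³, cost = 3.650 $/kg
  soda-lime glass: σ_y = 33.50 MPa, ρ = 2467 kg/m³, cost = 1.800 $/kg
  concrete: M = 373 kN·m per $
  alloy steel: M = 71.2 kN·m per $
  low-carbon steel: M = 58.9 kN·m per $
  polycarbonate: M = 14.3 kN·m per $
  soda-lime glass: M = 7.54 kN·m per $
  maraging steel: M = 7.07 kN·m per $
  commercially pure titanium: M = 6.11 kN·m per $
Highest index: concrete.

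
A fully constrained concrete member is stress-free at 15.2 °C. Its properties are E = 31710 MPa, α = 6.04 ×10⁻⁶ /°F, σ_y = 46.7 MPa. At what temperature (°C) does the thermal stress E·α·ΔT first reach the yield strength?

151 °C

E = 31710 MPa = 31.71 GPa.
α = 6.04×10⁻⁶/°F × 9/5 = 10.9×10⁻⁶/K.
E·α·ΔT = 46.70 MPa ⇒ ΔT = 46.70 / (31.71×10³ × 10.9×10⁻⁶) = 135.5 K.
T = 15.2 + 135.5 = 150.7 °C.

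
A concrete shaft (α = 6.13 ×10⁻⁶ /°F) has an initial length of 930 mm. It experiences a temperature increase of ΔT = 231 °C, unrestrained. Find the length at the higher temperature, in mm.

932.37 mm

Convert α: 6.13×10⁻⁶/°F × (9/5) = 11.0×10⁻⁶/K.
ΔL = α·L₀·ΔT = 11.0×10⁻⁶ × 930 mm × 231.0 K = 2.37 mm.
L = L₀ + ΔL = 930 + 2.37 = 932.37 mm.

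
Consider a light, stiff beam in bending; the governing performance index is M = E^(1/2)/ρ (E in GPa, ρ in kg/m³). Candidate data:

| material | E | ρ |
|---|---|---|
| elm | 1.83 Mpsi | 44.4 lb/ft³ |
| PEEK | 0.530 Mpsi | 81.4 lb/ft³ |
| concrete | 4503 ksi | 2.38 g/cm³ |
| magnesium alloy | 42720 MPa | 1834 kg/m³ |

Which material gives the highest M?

After converting to SI:
  elm: E = 12.62 GPa, ρ = 711.2 kg/m³
  PEEK: E = 3.654 GPa, ρ = 1304 kg/m³
  concrete: E = 31.05 GPa, ρ = 2380 kg/m³
  magnesium alloy: E = 42.72 GPa, ρ = 1834 kg/m³
  elm: M = 4.99×10⁻³
  magnesium alloy: M = 3.56×10⁻³
  concrete: M = 2.34×10⁻³
  PEEK: M = 1.47×10⁻³
The maximum is for elm.

elm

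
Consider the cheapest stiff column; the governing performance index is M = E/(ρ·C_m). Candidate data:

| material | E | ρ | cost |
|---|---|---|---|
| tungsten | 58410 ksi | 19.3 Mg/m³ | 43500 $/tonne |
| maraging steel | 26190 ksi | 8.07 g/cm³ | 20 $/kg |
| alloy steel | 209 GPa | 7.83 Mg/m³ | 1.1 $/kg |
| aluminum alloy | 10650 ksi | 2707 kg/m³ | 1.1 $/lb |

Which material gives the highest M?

Normalizing units and computing the index:
  tungsten: E = 402.7 GPa, ρ = 19300 kg/m³, cost = 43.50 $/kg
  maraging steel: E = 180.6 GPa, ρ = 8070 kg/m³, cost = 20.00 $/kg
  alloy steel: E = 209.0 GPa, ρ = 7830 kg/m³, cost = 1.100 $/kg
  aluminum alloy: E = 73.43 GPa, ρ = 2707 kg/m³, cost = 2.425 $/kg
  alloy steel: M = 24.3 MN·m per $
  aluminum alloy: M = 11.2 MN·m per $
  maraging steel: M = 1.12 MN·m per $
  tungsten: M = 0.480 MN·m per $
Alloy steel ranks first.

alloy steel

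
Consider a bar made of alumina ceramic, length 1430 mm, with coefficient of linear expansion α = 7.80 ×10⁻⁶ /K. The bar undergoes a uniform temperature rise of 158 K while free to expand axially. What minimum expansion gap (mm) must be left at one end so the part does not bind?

1.76 mm

ΔL = α·L₀·ΔT = 7.80×10⁻⁶ × 1430 mm × 158.0 K = 1.76 mm.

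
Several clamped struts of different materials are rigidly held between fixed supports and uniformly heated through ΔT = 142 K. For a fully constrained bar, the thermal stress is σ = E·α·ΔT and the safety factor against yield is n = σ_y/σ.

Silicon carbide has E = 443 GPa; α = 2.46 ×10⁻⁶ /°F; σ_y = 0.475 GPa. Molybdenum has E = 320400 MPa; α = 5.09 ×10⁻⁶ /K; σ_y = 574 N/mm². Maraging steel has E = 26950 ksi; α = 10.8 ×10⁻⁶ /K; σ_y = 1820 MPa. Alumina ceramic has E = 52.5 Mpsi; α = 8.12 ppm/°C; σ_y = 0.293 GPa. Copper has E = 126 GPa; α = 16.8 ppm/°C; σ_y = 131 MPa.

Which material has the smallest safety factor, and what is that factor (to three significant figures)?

copper, n = 0.436

Converting E to GPa, α to ×10⁻⁶/K, σ_y to MPa, then σ and n for each:
  silicon carbide: E = 443.0, α = 4.43, σ_y = 475.0 → σ = 279 MPa, n = 1.71
  molybdenum: E = 320.4, α = 5.09, σ_y = 574.0 → σ = 232 MPa, n = 2.48
  maraging steel: E = 185.8, α = 10.8, σ_y = 1820 → σ = 285 MPa, n = 6.39
  alumina ceramic: E = 362.0, α = 8.12, σ_y = 293.0 → σ = 417 MPa, n = 0.702
  copper: E = 126.0, α = 16.8, σ_y = 131.0 → σ = 301 MPa, n = 0.436
The minimum is copper at n = 0.436.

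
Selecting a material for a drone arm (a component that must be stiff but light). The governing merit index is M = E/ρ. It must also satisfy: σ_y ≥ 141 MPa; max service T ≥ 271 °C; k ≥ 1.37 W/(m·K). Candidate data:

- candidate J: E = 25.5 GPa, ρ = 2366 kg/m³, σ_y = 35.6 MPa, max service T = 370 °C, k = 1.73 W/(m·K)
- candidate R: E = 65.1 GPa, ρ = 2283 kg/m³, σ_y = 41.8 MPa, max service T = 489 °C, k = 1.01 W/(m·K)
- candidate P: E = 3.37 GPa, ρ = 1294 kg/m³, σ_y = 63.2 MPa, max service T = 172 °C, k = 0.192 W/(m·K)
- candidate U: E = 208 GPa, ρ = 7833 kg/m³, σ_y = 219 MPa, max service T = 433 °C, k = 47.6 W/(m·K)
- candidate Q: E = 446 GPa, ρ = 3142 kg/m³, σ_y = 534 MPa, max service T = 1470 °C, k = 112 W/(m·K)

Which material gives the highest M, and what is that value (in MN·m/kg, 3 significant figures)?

Screen on constraints: σ_y ≥ 141 MPa; max service T ≥ 271 °C; k ≥ 1.37 W/(m·K). Survivors: candidate U, candidate Q.
Per-candidate index values:
  candidate Q: M = 142 MN·m/kg
  candidate U: M = 26.6 MN·m/kg
Candidate Q has the largest M.

candidate Q, M = 142 MN·m/kg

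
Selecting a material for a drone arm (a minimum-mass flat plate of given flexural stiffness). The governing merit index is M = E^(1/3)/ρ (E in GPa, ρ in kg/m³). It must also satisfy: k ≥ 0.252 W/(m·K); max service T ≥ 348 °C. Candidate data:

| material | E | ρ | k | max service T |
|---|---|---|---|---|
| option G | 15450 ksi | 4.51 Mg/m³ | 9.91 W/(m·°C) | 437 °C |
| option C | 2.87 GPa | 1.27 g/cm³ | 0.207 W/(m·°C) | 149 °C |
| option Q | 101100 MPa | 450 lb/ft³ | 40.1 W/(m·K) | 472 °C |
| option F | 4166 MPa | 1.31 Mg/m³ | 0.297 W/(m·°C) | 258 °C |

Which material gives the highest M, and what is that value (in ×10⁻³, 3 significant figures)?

option G, M = 1.05×10⁻³

Screen on constraints: k ≥ 0.252 W/(m·K); max service T ≥ 348 °C. Survivors: option G, option Q.
After converting to SI:
  option G: E = 106.5 GPa, ρ = 4510 kg/m³
  option Q: E = 101.1 GPa, ρ = 7208 kg/m³
  option G: M = 1.05×10⁻³
  option Q: M = 0.646×10⁻³
The maximum is for option G.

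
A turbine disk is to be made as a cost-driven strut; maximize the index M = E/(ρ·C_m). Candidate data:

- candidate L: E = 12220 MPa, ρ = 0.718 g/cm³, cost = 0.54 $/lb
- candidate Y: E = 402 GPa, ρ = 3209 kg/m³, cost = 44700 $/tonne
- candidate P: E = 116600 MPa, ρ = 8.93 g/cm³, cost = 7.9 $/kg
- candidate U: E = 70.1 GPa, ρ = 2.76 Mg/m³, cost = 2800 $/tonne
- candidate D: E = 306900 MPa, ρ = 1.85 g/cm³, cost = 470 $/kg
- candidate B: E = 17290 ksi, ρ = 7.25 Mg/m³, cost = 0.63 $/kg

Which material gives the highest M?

candidate B

Convert each candidate to consistent units, then evaluate M:
  candidate L: E = 12.22 GPa, ρ = 718.0 kg/m³, cost = 1.190 $/kg
  candidate Y: E = 402.0 GPa, ρ = 3209 kg/m³, cost = 44.70 $/kg
  candidate P: E = 116.6 GPa, ρ = 8930 kg/m³, cost = 7.900 $/kg
  candidate U: E = 70.10 GPa, ρ = 2760 kg/m³, cost = 2.800 $/kg
  candidate D: E = 306.9 GPa, ρ = 1850 kg/m³, cost = 470.0 $/kg
  candidate B: E = 119.2 GPa, ρ = 7250 kg/m³, cost = 0.6300 $/kg
  candidate B: M = 26.1 MN·m per $
  candidate L: M = 14.3 MN·m per $
  candidate U: M = 9.07 MN·m per $
  candidate Y: M = 2.80 MN·m per $
  candidate P: M = 1.65 MN·m per $
  candidate D: M = 0.353 MN·m per $
Candidate B has the largest M.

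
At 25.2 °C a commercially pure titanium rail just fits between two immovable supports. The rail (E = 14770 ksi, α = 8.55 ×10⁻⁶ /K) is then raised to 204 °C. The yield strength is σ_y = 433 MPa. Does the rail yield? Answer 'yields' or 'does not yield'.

E = 14770 ksi = 101.8 GPa.
ΔT = 178.8 K. Constrained thermal stress σ = E·α·ΔT = 101.8×10³ MPa × 8.55×10⁻⁶ × 178.8 = 156 MPa (compressive).
Compare to σ_y = 433 MPa: σ < σ_y, so it does not yield.

does not yield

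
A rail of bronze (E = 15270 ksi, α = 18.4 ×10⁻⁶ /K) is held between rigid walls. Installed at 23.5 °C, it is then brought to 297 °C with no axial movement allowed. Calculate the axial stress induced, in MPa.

E = 15270 ksi = 105.3 GPa.
ΔT = 273.5 K. Constrained thermal stress σ = E·α·ΔT = 105.3×10³ MPa × 18.4×10⁻⁶ × 273.5 = 530 MPa (compressive).

530 MPa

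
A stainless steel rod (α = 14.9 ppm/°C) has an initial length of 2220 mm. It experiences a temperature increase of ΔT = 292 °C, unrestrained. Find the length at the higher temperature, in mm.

2229.7 mm

ΔL = α·L₀·ΔT = 14.9×10⁻⁶ × 2220 mm × 292.0 K = 9.66 mm.
L = L₀ + ΔL = 2220 + 9.66 = 2229.7 mm.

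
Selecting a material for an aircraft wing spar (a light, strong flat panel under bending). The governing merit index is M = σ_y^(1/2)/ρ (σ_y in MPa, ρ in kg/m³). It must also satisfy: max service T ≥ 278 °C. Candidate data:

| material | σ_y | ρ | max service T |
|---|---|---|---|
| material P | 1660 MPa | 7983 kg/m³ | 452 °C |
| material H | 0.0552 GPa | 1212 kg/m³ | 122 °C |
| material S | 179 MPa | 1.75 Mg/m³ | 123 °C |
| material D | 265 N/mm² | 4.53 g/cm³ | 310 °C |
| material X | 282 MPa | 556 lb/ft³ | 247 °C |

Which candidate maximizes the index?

material P

Screen on constraints: max service T ≥ 278 °C. Survivors: material P, material D.
After converting to SI:
  material P: σ_y = 1660 MPa, ρ = 7983 kg/m³
  material D: σ_y = 265.0 MPa, ρ = 4530 kg/m³
  material P: M = 5.10×10⁻³
  material D: M = 3.59×10⁻³
Material P has the largest M.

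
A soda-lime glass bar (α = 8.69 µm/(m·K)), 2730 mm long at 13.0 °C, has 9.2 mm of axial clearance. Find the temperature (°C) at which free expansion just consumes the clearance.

401 °C

α·L₀·ΔT = 9.2 mm ⇒ ΔT = 9.2 / (8.69×10⁻⁶ × 2730.0) = 387.8 K.
T = 13.0 + 387.8 = 400.8 °C.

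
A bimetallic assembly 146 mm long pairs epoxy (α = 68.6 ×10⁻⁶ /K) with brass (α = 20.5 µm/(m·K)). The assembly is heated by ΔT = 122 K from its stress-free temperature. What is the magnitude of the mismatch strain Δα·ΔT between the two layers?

5.87×10⁻³

Δα = |68.6 − 20.5|×10⁻⁶/K = 48.1×10⁻⁶/K.
Mismatch strain = Δα·ΔT = 48.1×10⁻⁶ × 122.0 = 5.87×10⁻³.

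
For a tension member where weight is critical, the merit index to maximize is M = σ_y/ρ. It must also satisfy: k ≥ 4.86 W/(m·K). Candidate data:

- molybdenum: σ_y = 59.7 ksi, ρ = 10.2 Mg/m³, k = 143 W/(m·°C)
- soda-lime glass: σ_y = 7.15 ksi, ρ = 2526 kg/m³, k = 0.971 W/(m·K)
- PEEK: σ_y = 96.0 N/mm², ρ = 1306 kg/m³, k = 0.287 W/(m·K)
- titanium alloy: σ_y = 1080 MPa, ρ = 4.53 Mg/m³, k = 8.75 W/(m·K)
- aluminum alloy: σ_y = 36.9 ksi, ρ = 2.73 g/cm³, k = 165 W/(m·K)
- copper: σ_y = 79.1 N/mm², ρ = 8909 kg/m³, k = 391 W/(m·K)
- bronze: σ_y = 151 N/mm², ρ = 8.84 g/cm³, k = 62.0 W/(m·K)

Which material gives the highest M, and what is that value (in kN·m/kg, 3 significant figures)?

Screen on constraints: k ≥ 4.86 W/(m·K). Survivors: molybdenum, titanium alloy, aluminum alloy, copper, bronze.
After converting to SI:
  molybdenum: σ_y = 411.6 MPa, ρ = 10200 kg/m³
  titanium alloy: σ_y = 1080 MPa, ρ = 4530 kg/m³
  aluminum alloy: σ_y = 254.4 MPa, ρ = 2730 kg/m³
  copper: σ_y = 79.10 MPa, ρ = 8909 kg/m³
  bronze: σ_y = 151.0 MPa, ρ = 8840 kg/m³
  titanium alloy: M = 238 kN·m/kg
  aluminum alloy: M = 93.2 kN·m/kg
  molybdenum: M = 40.4 kN·m/kg
  bronze: M = 17.1 kN·m/kg
  copper: M = 8.88 kN·m/kg
The maximum is for titanium alloy.

titanium alloy, M = 238 kN·m/kg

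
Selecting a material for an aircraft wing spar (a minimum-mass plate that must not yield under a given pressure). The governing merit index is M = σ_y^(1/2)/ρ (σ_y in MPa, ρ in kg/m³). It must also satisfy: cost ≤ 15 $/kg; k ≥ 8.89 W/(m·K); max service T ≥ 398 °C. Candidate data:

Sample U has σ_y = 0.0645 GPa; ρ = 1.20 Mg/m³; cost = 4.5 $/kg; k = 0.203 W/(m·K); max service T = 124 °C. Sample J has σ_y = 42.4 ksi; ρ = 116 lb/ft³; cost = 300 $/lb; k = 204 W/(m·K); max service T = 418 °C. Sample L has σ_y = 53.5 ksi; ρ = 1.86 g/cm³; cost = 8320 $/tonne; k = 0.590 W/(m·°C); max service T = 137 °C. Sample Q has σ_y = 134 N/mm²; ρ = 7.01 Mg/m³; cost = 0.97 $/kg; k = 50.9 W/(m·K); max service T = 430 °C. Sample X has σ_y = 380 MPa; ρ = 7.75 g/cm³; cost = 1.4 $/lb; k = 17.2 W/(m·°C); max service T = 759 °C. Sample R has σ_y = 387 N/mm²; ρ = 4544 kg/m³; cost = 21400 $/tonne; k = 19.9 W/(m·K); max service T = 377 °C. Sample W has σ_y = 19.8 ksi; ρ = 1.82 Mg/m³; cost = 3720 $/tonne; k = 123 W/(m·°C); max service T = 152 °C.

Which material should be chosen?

sample X

Screen on constraints: cost ≤ 15 $/kg; k ≥ 8.89 W/(m·K); max service T ≥ 398 °C. Survivors: sample Q, sample X.
Normalizing units and computing the index:
  sample Q: σ_y = 134.0 MPa, ρ = 7010 kg/m³
  sample X: σ_y = 380.0 MPa, ρ = 7750 kg/m³
  sample X: M = 2.52×10⁻³
  sample Q: M = 1.65×10⁻³
The maximum is for sample X.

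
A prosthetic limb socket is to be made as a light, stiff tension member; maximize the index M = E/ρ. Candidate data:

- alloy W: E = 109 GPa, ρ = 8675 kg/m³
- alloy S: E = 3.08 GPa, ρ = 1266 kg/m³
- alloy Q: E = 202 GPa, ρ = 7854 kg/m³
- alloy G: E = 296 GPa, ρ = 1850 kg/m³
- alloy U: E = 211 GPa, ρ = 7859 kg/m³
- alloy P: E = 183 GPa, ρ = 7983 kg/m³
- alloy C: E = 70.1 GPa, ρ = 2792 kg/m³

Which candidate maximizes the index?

Computing M directly (units already consistent):
  alloy G: M = 160 MN·m/kg
  alloy U: M = 26.8 MN·m/kg
  alloy Q: M = 25.7 MN·m/kg
  alloy C: M = 25.1 MN·m/kg
  alloy P: M = 22.9 MN·m/kg
  alloy W: M = 12.6 MN·m/kg
  alloy S: M = 2.43 MN·m/kg
The maximum is for alloy G.

alloy G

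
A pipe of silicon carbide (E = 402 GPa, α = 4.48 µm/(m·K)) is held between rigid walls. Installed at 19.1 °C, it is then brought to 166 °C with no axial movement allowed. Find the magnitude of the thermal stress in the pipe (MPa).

265 MPa

ΔT = 146.9 K. Constrained thermal stress σ = E·α·ΔT = 402.0×10³ MPa × 4.48×10⁻⁶ × 146.9 = 265 MPa (compressive).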